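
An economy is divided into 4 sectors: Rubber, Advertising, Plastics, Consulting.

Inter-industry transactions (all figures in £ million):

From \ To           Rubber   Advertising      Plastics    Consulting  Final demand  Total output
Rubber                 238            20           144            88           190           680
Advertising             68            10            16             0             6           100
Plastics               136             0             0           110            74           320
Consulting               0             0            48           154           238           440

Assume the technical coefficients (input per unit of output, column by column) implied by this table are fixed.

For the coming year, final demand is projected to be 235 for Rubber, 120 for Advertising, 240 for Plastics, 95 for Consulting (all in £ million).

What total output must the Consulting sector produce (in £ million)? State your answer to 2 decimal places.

Technical coefficients a_ij = z_ij / X_j:
  a_RR = 238/680 = 0.35, a_AR = 68/680 = 0.10, a_PR = 136/680 = 0.20, a_CR = 0/680 = 0.00
  a_RA = 20/100 = 0.20, a_AA = 10/100 = 0.10, a_PA = 0/100 = 0.00, a_CA = 0/100 = 0.00
  a_RP = 144/320 = 0.45, a_AP = 16/320 = 0.05, a_PP = 0/320 = 0.00, a_CP = 48/320 = 0.15
  a_RC = 88/440 = 0.20, a_AC = 0/440 = 0.00, a_PC = 110/440 = 0.25, a_CC = 154/440 = 0.35
I − A =
  [   0.65    -0.20    -0.45    -0.20]
  [  -0.10     0.90    -0.05     0.00]
  [  -0.20     0.00     1.00    -0.25]
  [   0.00     0.00    -0.15     0.65]
Compute the cofactors C_ij = (−1)^(i+j)·(3×3 minor ij) of I−A; the adjugate is their transpose:
adj(I−A) = Cᵀ =
  [ 0.551250   0.122500   0.296750   0.283750]
  [ 0.067750   0.333625   0.053375   0.041375]
  [ 0.117000   0.026000   0.367250   0.177250]
  [ 0.027000   0.006000   0.084750   0.482000]
det(I−A) = Σ_j (I−A)_1j·C_1j = (0.65)(0.551250) + (-0.20)(0.067750) + (-0.45)(0.117000) + (-0.20)(0.027000) = 0.2867125
(I − A)⁻¹ = adj(I−A) / det(I−A) ≈
  [   1.9227     0.4273     1.0350     0.9897]
  [   0.2363     1.1636     0.1862     0.1443]
  [   0.4081     0.0907     1.2809     0.6182]
  [   0.0942     0.0209     0.2956     1.6811]
x = (I − A)⁻¹ d = adj(I−A)·d / det(I−A), with det(I−A) = 0.2867125:
  x_R = (0.551250·235 + 0.122500·120 + 0.296750·240 + 0.283750·95) / 0.2867125 = 242.42 / 0.2867125 ≈ 845.52
  x_A = (0.067750·235 + 0.333625·120 + 0.053375·240 + 0.041375·95) / 0.2867125 = 72.696875 / 0.2867125 ≈ 253.55
  x_P = (0.117000·235 + 0.026000·120 + 0.367250·240 + 0.177250·95) / 0.2867125 = 135.59375 / 0.2867125 ≈ 472.93
  x_C = (0.027000·235 + 0.006000·120 + 0.084750·240 + 0.482000·95) / 0.2867125 = 73.195 / 0.2867125 ≈ 255.29

x_C = 255.29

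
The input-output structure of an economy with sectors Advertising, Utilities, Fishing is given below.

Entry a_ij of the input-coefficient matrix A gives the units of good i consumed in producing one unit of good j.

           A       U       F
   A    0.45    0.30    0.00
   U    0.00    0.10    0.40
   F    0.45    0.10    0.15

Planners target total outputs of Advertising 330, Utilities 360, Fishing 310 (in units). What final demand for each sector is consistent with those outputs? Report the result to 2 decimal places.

I − A =
  [   0.55    -0.30     0.00]
  [   0.00     0.90    -0.40]
  [  -0.45    -0.10     0.85]
d = (I − A) x:
  d_A = (+0.55)·330 + (-0.30)·360 + (+0.00)·310 = 73.50
  d_U = (+0.00)·330 + (+0.90)·360 + (-0.40)·310 = 200.00
  d_F = (-0.45)·330 + (-0.10)·360 + (+0.85)·310 = 79.00

d_A = 73.50, d_U = 200.00, d_F = 79.00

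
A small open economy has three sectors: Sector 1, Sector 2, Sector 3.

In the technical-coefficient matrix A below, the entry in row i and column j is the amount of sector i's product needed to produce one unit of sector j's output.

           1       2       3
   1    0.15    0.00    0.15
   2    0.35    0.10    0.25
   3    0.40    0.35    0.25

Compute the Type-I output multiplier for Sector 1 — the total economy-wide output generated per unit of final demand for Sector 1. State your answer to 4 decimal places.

I − A =
  [   0.85     0.00    -0.15]
  [  -0.35     0.90    -0.25]
  [  -0.40    -0.35     0.75]
Cofactors of I−A, C_ij = (−1)^(i+j)·(minor ij) (rows/columns in the sector order above):
  C_11 = (0.90)(0.75) − (-0.25)(-0.35) = 0.5875
  C_12 = −[(-0.35)(0.75) − (-0.25)(-0.40)] = 0.3625
  C_13 = (-0.35)(-0.35) − (0.90)(-0.40) = 0.4825
  C_21 = −[(0.00)(0.75) − (-0.15)(-0.35)] = 0.0525
  C_22 = (0.85)(0.75) − (-0.15)(-0.40) = 0.5775
  C_23 = −[(0.85)(-0.35) − (0.00)(-0.40)] = 0.2975
  C_31 = (0.00)(-0.25) − (-0.15)(0.90) = 0.1350
  C_32 = −[(0.85)(-0.25) − (-0.15)(-0.35)] = 0.2650
  C_33 = (0.85)(0.90) − (0.00)(-0.35) = 0.7650
det(I−A) = Σ_j (I−A)_1j·C_1j = (0.85)(0.5875) + (0.00)(0.3625) + (-0.15)(0.4825) = 0.4270
adj(I−A) = Cᵀ =
  [ 0.5875   0.0525   0.1350]
  [ 0.3625   0.5775   0.2650]
  [ 0.4825   0.2975   0.7650]
(I − A)⁻¹ = adj(I−A) / det(I−A) ≈
  [   1.37588     0.12295     0.31616]
  [   0.84895     1.35246     0.62061]
  [   1.12998     0.69672     1.79157]
The output multiplier for sector j is the column-j sum of the Leontief inverse (I − A)⁻¹ = adj(I−A) / det(I−A).
Column 1 of adj(I−A): (0.5875, 0.3625, 0.4825); det(I−A) = 0.4270.
m_1 = (0.5875 + 0.3625 + 0.4825) / 0.4270 = 1.4325 / 0.4270 ≈ 3.3548.

m_1 = 3.3548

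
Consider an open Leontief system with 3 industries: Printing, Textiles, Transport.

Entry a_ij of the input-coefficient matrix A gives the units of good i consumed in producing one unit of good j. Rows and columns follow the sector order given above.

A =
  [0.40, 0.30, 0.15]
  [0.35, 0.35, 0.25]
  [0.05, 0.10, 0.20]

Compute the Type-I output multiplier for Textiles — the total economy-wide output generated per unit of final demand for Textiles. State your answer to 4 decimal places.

I − A =
  [   0.60    -0.30    -0.15]
  [  -0.35     0.65    -0.25]
  [  -0.05    -0.10     0.80]
Cofactors of I−A, C_ij = (−1)^(i+j)·(minor ij) (rows/columns in the sector order above):
  C_11 = (0.65)(0.80) − (-0.25)(-0.10) = 0.4950
  C_12 = −[(-0.35)(0.80) − (-0.25)(-0.05)] = 0.2925
  C_13 = (-0.35)(-0.10) − (0.65)(-0.05) = 0.0675
  C_21 = −[(-0.30)(0.80) − (-0.15)(-0.10)] = 0.2550
  C_22 = (0.60)(0.80) − (-0.15)(-0.05) = 0.4725
  C_23 = −[(0.60)(-0.10) − (-0.30)(-0.05)] = 0.0750
  C_31 = (-0.30)(-0.25) − (-0.15)(0.65) = 0.1725
  C_32 = −[(0.60)(-0.25) − (-0.15)(-0.35)] = 0.2025
  C_33 = (0.60)(0.65) − (-0.30)(-0.35) = 0.2850
det(I−A) = Σ_j (I−A)_1j·C_1j = (0.60)(0.4950) + (-0.30)(0.2925) + (-0.15)(0.0675) = 0.199125
adj(I−A) = Cᵀ =
  [ 0.4950   0.2550   0.1725]
  [ 0.2925   0.4725   0.2025]
  [ 0.0675   0.0750   0.2850]
(I − A)⁻¹ = adj(I−A) / det(I−A) ≈
  [   2.48588     1.28060     0.86629]
  [   1.46893     2.37288     1.01695]
  [   0.33898     0.37665     1.43126]
The output multiplier for sector j is the column-j sum of the Leontief inverse (I − A)⁻¹ = adj(I−A) / det(I−A).
Column 2 of adj(I−A): (0.2550, 0.4725, 0.0750); det(I−A) = 0.199125.
m_2 = (0.2550 + 0.4725 + 0.0750) / 0.199125 = 0.8025 / 0.199125 ≈ 4.0301.

m_2 = 4.0301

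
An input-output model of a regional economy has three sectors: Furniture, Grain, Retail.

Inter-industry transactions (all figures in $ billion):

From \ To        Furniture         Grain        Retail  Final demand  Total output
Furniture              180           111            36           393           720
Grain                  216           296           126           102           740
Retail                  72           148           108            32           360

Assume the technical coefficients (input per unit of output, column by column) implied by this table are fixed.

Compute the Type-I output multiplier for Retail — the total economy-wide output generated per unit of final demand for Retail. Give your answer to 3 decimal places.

m_3 = 3.789

Technical coefficients a_ij = z_ij / X_j:
  a_11 = 180/720 = 0.25, a_21 = 216/720 = 0.30, a_31 = 72/720 = 0.10
  a_12 = 111/740 = 0.15, a_22 = 296/740 = 0.40, a_32 = 148/740 = 0.20
  a_13 = 36/360 = 0.10, a_23 = 126/360 = 0.35, a_33 = 108/360 = 0.30
I − A =
  [   0.75    -0.15    -0.10]
  [  -0.30     0.60    -0.35]
  [  -0.10    -0.20     0.70]
Cofactors of I−A, C_ij = (−1)^(i+j)·(minor ij) (rows/columns in the sector order above):
  C_11 = (0.60)(0.70) − (-0.35)(-0.20) = 0.3500
  C_12 = −[(-0.30)(0.70) − (-0.35)(-0.10)] = 0.2450
  C_13 = (-0.30)(-0.20) − (0.60)(-0.10) = 0.1200
  C_21 = −[(-0.15)(0.70) − (-0.10)(-0.20)] = 0.1250
  C_22 = (0.75)(0.70) − (-0.10)(-0.10) = 0.5150
  C_23 = −[(0.75)(-0.20) − (-0.15)(-0.10)] = 0.1650
  C_31 = (-0.15)(-0.35) − (-0.10)(0.60) = 0.1125
  C_32 = −[(0.75)(-0.35) − (-0.10)(-0.30)] = 0.2925
  C_33 = (0.75)(0.60) − (-0.15)(-0.30) = 0.4050
det(I−A) = Σ_j (I−A)_1j·C_1j = (0.75)(0.3500) + (-0.15)(0.2450) + (-0.10)(0.1200) = 0.21375
adj(I−A) = Cᵀ =
  [ 0.3500   0.1250   0.1125]
  [ 0.2450   0.5150   0.2925]
  [ 0.1200   0.1650   0.4050]
(I − A)⁻¹ = adj(I−A) / det(I−A) ≈
  [   1.6374     0.5848     0.5263]
  [   1.1462     2.4094     1.3684]
  [   0.5614     0.7719     1.8947]
The output multiplier for sector j is the column-j sum of the Leontief inverse (I − A)⁻¹ = adj(I−A) / det(I−A).
Column 3 of adj(I−A): (0.1125, 0.2925, 0.4050); det(I−A) = 0.21375.
m_3 = (0.1125 + 0.2925 + 0.4050) / 0.21375 = 0.81 / 0.21375 ≈ 3.789.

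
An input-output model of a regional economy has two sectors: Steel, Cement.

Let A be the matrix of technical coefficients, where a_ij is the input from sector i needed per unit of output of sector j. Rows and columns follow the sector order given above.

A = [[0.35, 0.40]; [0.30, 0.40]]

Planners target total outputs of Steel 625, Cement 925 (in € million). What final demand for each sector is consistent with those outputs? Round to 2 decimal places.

d_S = 36.25, d_C = 367.50

I − A =
  [   0.65    -0.40]
  [  -0.30     0.60]
d = (I − A) x:
  d_S = (+0.65)·625 + (-0.40)·925 = 36.25
  d_C = (-0.30)·625 + (+0.60)·925 = 367.50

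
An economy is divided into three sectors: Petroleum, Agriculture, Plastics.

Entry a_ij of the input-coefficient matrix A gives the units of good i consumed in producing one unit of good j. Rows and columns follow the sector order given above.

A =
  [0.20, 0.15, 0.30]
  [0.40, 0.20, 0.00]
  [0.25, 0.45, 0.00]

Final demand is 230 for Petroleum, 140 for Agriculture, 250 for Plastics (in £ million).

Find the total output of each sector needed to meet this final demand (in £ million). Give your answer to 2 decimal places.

I − A =
  [   0.80    -0.15    -0.30]
  [  -0.40     0.80     0.00]
  [  -0.25    -0.45     1.00]
Cofactors of I−A, C_ij = (−1)^(i+j)·(minor ij) (rows/columns in the sector order above):
  C_11 = (0.80)(1.00) − (0.00)(-0.45) = 0.8000
  C_12 = −[(-0.40)(1.00) − (0.00)(-0.25)] = 0.4000
  C_13 = (-0.40)(-0.45) − (0.80)(-0.25) = 0.3800
  C_21 = −[(-0.15)(1.00) − (-0.30)(-0.45)] = 0.2850
  C_22 = (0.80)(1.00) − (-0.30)(-0.25) = 0.7250
  C_23 = −[(0.80)(-0.45) − (-0.15)(-0.25)] = 0.3975
  C_31 = (-0.15)(0.00) − (-0.30)(0.80) = 0.2400
  C_32 = −[(0.80)(0.00) − (-0.30)(-0.40)] = 0.1200
  C_33 = (0.80)(0.80) − (-0.15)(-0.40) = 0.5800
det(I−A) = Σ_j (I−A)_1j·C_1j = (0.80)(0.8000) + (-0.15)(0.4000) + (-0.30)(0.3800) = 0.4660
adj(I−A) = Cᵀ =
  [ 0.8000   0.2850   0.2400]
  [ 0.4000   0.7250   0.1200]
  [ 0.3800   0.3975   0.5800]
(I − A)⁻¹ = adj(I−A) / det(I−A) ≈
  [   1.7167     0.6116     0.5150]
  [   0.8584     1.5558     0.2575]
  [   0.8155     0.8530     1.2446]
x = (I − A)⁻¹ d = adj(I−A)·d / det(I−A), with det(I−A) = 0.4660:
  x_1 = (0.8000·230 + 0.2850·140 + 0.2400·250) / 0.4660 = 283.90 / 0.4660 ≈ 609.23
  x_2 = (0.4000·230 + 0.7250·140 + 0.1200·250) / 0.4660 = 223.50 / 0.4660 ≈ 479.61
  x_3 = (0.3800·230 + 0.3975·140 + 0.5800·250) / 0.4660 = 288.05 / 0.4660 ≈ 618.13

x_1 = 609.23, x_2 = 479.61, x_3 = 618.13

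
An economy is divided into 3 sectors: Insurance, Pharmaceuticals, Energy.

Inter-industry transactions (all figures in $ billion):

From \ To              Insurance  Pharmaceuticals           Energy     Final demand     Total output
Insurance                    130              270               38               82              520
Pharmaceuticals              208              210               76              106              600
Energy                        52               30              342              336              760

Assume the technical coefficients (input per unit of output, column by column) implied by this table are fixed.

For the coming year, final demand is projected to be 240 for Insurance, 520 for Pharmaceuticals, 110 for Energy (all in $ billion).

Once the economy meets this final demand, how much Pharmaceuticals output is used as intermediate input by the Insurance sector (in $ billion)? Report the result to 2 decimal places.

z_21 = 569.83

Technical coefficients a_ij = z_ij / X_j:
  a_11 = 130/520 = 0.25, a_21 = 208/520 = 0.40, a_31 = 52/520 = 0.10
  a_12 = 270/600 = 0.45, a_22 = 210/600 = 0.35, a_32 = 30/600 = 0.05
  a_13 = 38/760 = 0.05, a_23 = 76/760 = 0.10, a_33 = 342/760 = 0.45
I − A =
  [   0.75    -0.45    -0.05]
  [  -0.40     0.65    -0.10]
  [  -0.10    -0.05     0.55]
Cofactors of I−A, C_ij = (−1)^(i+j)·(minor ij) (rows/columns in the sector order above):
  C_11 = (0.65)(0.55) − (-0.10)(-0.05) = 0.3525
  C_12 = −[(-0.40)(0.55) − (-0.10)(-0.10)] = 0.2300
  C_13 = (-0.40)(-0.05) − (0.65)(-0.10) = 0.0850
  C_21 = −[(-0.45)(0.55) − (-0.05)(-0.05)] = 0.2500
  C_22 = (0.75)(0.55) − (-0.05)(-0.10) = 0.4075
  C_23 = −[(0.75)(-0.05) − (-0.45)(-0.10)] = 0.0825
  C_31 = (-0.45)(-0.10) − (-0.05)(0.65) = 0.0775
  C_32 = −[(0.75)(-0.10) − (-0.05)(-0.40)] = 0.0950
  C_33 = (0.75)(0.65) − (-0.45)(-0.40) = 0.3075
det(I−A) = Σ_j (I−A)_1j·C_1j = (0.75)(0.3525) + (-0.45)(0.2300) + (-0.05)(0.0850) = 0.156625
adj(I−A) = Cᵀ =
  [ 0.3525   0.2500   0.0775]
  [ 0.2300   0.4075   0.0950]
  [ 0.0850   0.0825   0.3075]
(I − A)⁻¹ = adj(I−A) / det(I−A) ≈
  [   2.2506     1.5962     0.4948]
  [   1.4685     2.6018     0.6065]
  [   0.5427     0.5267     1.9633]
First solve x = (I − A)⁻¹ d = adj(I−A)·d / det(I−A); in particular x_1 = (0.3525·240 + 0.2500·520 + 0.0775·110) / 0.156625 = 223.125 / 0.156625 ≈ 1424.5810.
Intermediate flow from 2 to 1: z_21 = a_21 · x_1 = 0.40 × 223.125 / 0.156625 = 89.25 / 0.156625 ≈ 569.83.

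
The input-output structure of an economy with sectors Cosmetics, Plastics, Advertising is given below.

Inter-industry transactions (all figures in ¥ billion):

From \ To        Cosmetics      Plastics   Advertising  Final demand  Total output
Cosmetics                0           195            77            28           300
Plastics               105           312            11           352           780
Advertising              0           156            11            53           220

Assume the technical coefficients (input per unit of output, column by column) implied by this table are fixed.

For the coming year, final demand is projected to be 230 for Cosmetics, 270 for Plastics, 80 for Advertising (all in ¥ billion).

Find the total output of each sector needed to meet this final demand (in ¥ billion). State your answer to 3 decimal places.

x_C = 507.599, x_P = 766.565, x_A = 245.593

Technical coefficients a_ij = z_ij / X_j:
  a_CC = 0/300 = 0.00, a_PC = 105/300 = 0.35, a_AC = 0/300 = 0.00
  a_CP = 195/780 = 0.25, a_PP = 312/780 = 0.40, a_AP = 156/780 = 0.20
  a_CA = 77/220 = 0.35, a_PA = 11/220 = 0.05, a_AA = 11/220 = 0.05
I − A =
  [   1.00    -0.25    -0.35]
  [  -0.35     0.60    -0.05]
  [   0.00    -0.20     0.95]
Cofactors of I−A, C_ij = (−1)^(i+j)·(minor ij) (rows/columns in the sector order above):
  C_11 = (0.60)(0.95) − (-0.05)(-0.20) = 0.5600
  C_12 = −[(-0.35)(0.95) − (-0.05)(0.00)] = 0.3325
  C_13 = (-0.35)(-0.20) − (0.60)(0.00) = 0.0700
  C_21 = −[(-0.25)(0.95) − (-0.35)(-0.20)] = 0.3075
  C_22 = (1.00)(0.95) − (-0.35)(0.00) = 0.9500
  C_23 = −[(1.00)(-0.20) − (-0.25)(0.00)] = 0.2000
  C_31 = (-0.25)(-0.05) − (-0.35)(0.60) = 0.2225
  C_32 = −[(1.00)(-0.05) − (-0.35)(-0.35)] = 0.1725
  C_33 = (1.00)(0.60) − (-0.25)(-0.35) = 0.5125
det(I−A) = Σ_j (I−A)_1j·C_1j = (1.00)(0.5600) + (-0.25)(0.3325) + (-0.35)(0.0700) = 0.452375
adj(I−A) = Cᵀ =
  [ 0.5600   0.3075   0.2225]
  [ 0.3325   0.9500   0.1725]
  [ 0.0700   0.2000   0.5125]
(I − A)⁻¹ = adj(I−A) / det(I−A) ≈
  [   1.2379     0.6797     0.4918]
  [   0.7350     2.1000     0.3813]
  [   0.1547     0.4421     1.1329]
x = (I − A)⁻¹ d = adj(I−A)·d / det(I−A), with det(I−A) = 0.452375:
  x_C = (0.5600·230 + 0.3075·270 + 0.2225·80) / 0.452375 = 229.625 / 0.452375 ≈ 507.599
  x_P = (0.3325·230 + 0.9500·270 + 0.1725·80) / 0.452375 = 346.775 / 0.452375 ≈ 766.565
  x_A = (0.0700·230 + 0.2000·270 + 0.5125·80) / 0.452375 = 111.10 / 0.452375 ≈ 245.593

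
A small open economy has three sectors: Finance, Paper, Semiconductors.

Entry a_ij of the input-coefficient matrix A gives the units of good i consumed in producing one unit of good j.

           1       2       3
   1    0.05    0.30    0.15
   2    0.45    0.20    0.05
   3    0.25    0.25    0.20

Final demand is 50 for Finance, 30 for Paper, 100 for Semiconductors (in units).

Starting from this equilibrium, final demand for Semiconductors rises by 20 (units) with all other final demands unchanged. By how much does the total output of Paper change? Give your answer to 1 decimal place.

Δx_2 = 5.3

I − A =
  [   0.95    -0.30    -0.15]
  [  -0.45     0.80    -0.05]
  [  -0.25    -0.25     0.80]
Cofactors of I−A, C_ij = (−1)^(i+j)·(minor ij) (rows/columns in the sector order above):
  C_11 = (0.80)(0.80) − (-0.05)(-0.25) = 0.6275
  C_12 = −[(-0.45)(0.80) − (-0.05)(-0.25)] = 0.3725
  C_13 = (-0.45)(-0.25) − (0.80)(-0.25) = 0.3125
  C_21 = −[(-0.30)(0.80) − (-0.15)(-0.25)] = 0.2775
  C_22 = (0.95)(0.80) − (-0.15)(-0.25) = 0.7225
  C_23 = −[(0.95)(-0.25) − (-0.30)(-0.25)] = 0.3125
  C_31 = (-0.30)(-0.05) − (-0.15)(0.80) = 0.1350
  C_32 = −[(0.95)(-0.05) − (-0.15)(-0.45)] = 0.1150
  C_33 = (0.95)(0.80) − (-0.30)(-0.45) = 0.6250
det(I−A) = Σ_j (I−A)_1j·C_1j = (0.95)(0.6275) + (-0.30)(0.3725) + (-0.15)(0.3125) = 0.4375
adj(I−A) = Cᵀ =
  [ 0.6275   0.2775   0.1350]
  [ 0.3725   0.7225   0.1150]
  [ 0.3125   0.3125   0.6250]
(I − A)⁻¹ = adj(I−A) / det(I−A) ≈
  [   1.4343     0.6343     0.3086]
  [   0.8514     1.6514     0.2629]
  [   0.7143     0.7143     1.4286]
Δx = (I − A)⁻¹ Δd with Δd having +20 in the Semiconductors component and 0 elsewhere.
So Δx_2 = L_23 · (+20), where L_23 = adj(I−A)_23 / det(I−A) = 0.1150 / 0.4375.
Δx_2 = 0.1150 × (+20) / 0.4375 = 2.30 / 0.4375 ≈ 5.3.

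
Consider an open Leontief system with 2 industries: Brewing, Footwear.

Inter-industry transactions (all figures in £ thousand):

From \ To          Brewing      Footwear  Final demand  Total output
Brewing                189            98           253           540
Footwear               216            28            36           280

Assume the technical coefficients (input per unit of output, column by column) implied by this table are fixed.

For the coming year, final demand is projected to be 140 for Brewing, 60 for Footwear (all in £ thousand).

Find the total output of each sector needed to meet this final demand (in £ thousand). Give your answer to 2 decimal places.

x_1 = 330.34, x_2 = 213.48

Technical coefficients a_ij = z_ij / X_j:
  a_11 = 189/540 = 0.35, a_21 = 216/540 = 0.40
  a_12 = 98/280 = 0.35, a_22 = 28/280 = 0.10
I − A =
  [   0.65    -0.35]
  [  -0.40     0.90]
det(I−A) = (0.65)(0.90) − (-0.35)(-0.40) = 0.4450
adj(I−A) = [[0.90, 0.35], [0.40, 0.65]]
(I − A)⁻¹ = adj(I−A) / det(I−A) ≈
  [   2.0225     0.7865]
  [   0.8989     1.4607]
x = (I − A)⁻¹ d = adj(I−A)·d / det(I−A), with det(I−A) = 0.4450:
  x_1 = (0.90·140 + 0.35·60) / 0.4450 = 147.00 / 0.4450 ≈ 330.34
  x_2 = (0.40·140 + 0.65·60) / 0.4450 = 95.00 / 0.4450 ≈ 213.48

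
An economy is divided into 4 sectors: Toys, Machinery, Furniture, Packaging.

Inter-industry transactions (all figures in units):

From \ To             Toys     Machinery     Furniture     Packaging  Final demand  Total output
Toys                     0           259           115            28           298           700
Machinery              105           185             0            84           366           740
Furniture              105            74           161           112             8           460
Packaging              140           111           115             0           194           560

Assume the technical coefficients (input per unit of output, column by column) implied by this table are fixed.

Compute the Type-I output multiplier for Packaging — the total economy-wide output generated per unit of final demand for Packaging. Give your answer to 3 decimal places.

m_P = 2.311

Technical coefficients a_ij = z_ij / X_j:
  a_TT = 0/700 = 0.00, a_MT = 105/700 = 0.15, a_FT = 105/700 = 0.15, a_PT = 140/700 = 0.20
  a_TM = 259/740 = 0.35, a_MM = 185/740 = 0.25, a_FM = 74/740 = 0.10, a_PM = 111/740 = 0.15
  a_TF = 115/460 = 0.25, a_MF = 0/460 = 0.00, a_FF = 161/460 = 0.35, a_PF = 115/460 = 0.25
  a_TP = 28/560 = 0.05, a_MP = 84/560 = 0.15, a_FP = 112/560 = 0.20, a_PP = 0/560 = 0.00
I − A =
  [   1.00    -0.35    -0.25    -0.05]
  [  -0.15     0.75     0.00    -0.15]
  [  -0.15    -0.10     0.65    -0.20]
  [  -0.20    -0.15    -0.25     1.00]
Compute the cofactors C_ij = (−1)^(i+j)·(3×3 minor ij) of I−A; the adjugate is their transpose:
adj(I−A) = Cᵀ =
  [ 0.431625   0.248625   0.204375   0.099750]
  [ 0.115125   0.544125   0.084375   0.104250]
  [ 0.161625   0.196625   0.655875   0.168750]
  [ 0.144000   0.180500   0.217500   0.421500]
det(I−A) = Σ_j (I−A)_1j·C_1j = (1.00)(0.431625) + (-0.35)(0.115125) + (-0.25)(0.161625) + (-0.05)(0.144000) = 0.343725
(I − A)⁻¹ = adj(I−A) / det(I−A) ≈
  [   1.2557     0.7233     0.5946     0.2902]
  [   0.3349     1.5830     0.2455     0.3033]
  [   0.4702     0.5720     1.9081     0.4909]
  [   0.4189     0.5251     0.6328     1.2263]
The output multiplier for sector j is the column-j sum of the Leontief inverse (I − A)⁻¹ = adj(I−A) / det(I−A).
Column P of adj(I−A): (0.099750, 0.104250, 0.168750, 0.421500); det(I−A) = 0.343725.
m_P = (0.099750 + 0.104250 + 0.168750 + 0.421500) / 0.343725 = 0.79425 / 0.343725 ≈ 2.311.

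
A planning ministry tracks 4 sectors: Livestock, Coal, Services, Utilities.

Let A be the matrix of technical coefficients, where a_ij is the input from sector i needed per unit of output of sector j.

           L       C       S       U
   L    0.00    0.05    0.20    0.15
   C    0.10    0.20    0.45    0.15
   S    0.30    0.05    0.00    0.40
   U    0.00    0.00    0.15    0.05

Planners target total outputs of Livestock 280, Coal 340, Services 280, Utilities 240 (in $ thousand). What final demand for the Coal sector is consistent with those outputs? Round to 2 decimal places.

I − A =
  [   1.00    -0.05    -0.20    -0.15]
  [  -0.10     0.80    -0.45    -0.15]
  [  -0.30    -0.05     1.00    -0.40]
  [   0.00     0.00    -0.15     0.95]
d = (I − A) x:
  d_L = (+1.00)·280 + (-0.05)·340 + (-0.20)·280 + (-0.15)·240 = 171.00
  d_C = (-0.10)·280 + (+0.80)·340 + (-0.45)·280 + (-0.15)·240 = 82.00
  d_S = (-0.30)·280 + (-0.05)·340 + (+1.00)·280 + (-0.40)·240 = 83.00
  d_U = (+0.00)·280 + (+0.00)·340 + (-0.15)·280 + (+0.95)·240 = 186.00

d_C = 82.00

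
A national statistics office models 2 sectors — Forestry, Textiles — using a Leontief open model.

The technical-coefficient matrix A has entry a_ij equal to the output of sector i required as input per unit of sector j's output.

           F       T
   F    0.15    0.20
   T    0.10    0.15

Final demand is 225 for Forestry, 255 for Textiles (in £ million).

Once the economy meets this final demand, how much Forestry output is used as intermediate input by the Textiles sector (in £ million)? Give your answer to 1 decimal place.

I − A =
  [   0.85    -0.20]
  [  -0.10     0.85]
det(I−A) = (0.85)(0.85) − (-0.20)(-0.10) = 0.7025
adj(I−A) = [[0.85, 0.20], [0.10, 0.85]]
(I − A)⁻¹ = adj(I−A) / det(I−A) ≈
  [   1.2100     0.2847]
  [   0.1423     1.2100]
First solve x = (I − A)⁻¹ d = adj(I−A)·d / det(I−A); in particular x_T = (0.10·225 + 0.85·255) / 0.7025 = 239.25 / 0.7025 ≈ 340.569.
Intermediate flow from F to T: z_FT = a_FT · x_T = 0.20 × 239.25 / 0.7025 = 47.85 / 0.7025 ≈ 68.1.

z_FT = 68.1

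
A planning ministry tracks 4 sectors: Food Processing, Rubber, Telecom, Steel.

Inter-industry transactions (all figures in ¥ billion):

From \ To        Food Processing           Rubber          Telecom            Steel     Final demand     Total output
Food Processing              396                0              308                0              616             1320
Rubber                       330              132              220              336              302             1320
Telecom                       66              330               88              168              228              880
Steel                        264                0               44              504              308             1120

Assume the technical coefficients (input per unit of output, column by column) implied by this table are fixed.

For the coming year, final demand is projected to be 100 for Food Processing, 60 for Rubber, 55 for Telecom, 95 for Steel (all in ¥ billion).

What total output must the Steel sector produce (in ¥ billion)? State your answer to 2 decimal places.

Technical coefficients a_ij = z_ij / X_j:
  a_11 = 396/1320 = 0.30, a_21 = 330/1320 = 0.25, a_31 = 66/1320 = 0.05, a_41 = 264/1320 = 0.20
  a_12 = 0/1320 = 0.00, a_22 = 132/1320 = 0.10, a_32 = 330/1320 = 0.25, a_42 = 0/1320 = 0.00
  a_13 = 308/880 = 0.35, a_23 = 220/880 = 0.25, a_33 = 88/880 = 0.10, a_43 = 44/880 = 0.05
  a_14 = 0/1120 = 0.00, a_24 = 336/1120 = 0.30, a_34 = 168/1120 = 0.15, a_44 = 504/1120 = 0.45
I − A =
  [   0.70     0.00    -0.35     0.00]
  [  -0.25     0.90    -0.25    -0.30]
  [  -0.05    -0.25     0.90    -0.15]
  [  -0.20     0.00    -0.05     0.55]
Compute the cofactors C_ij = (−1)^(i+j)·(3×3 minor ij) of I−A; the adjugate is their transpose:
adj(I−A) = Cᵀ =
  [ 0.400625   0.048125   0.173250   0.073500]
  [ 0.191000   0.321125   0.175875   0.223125]
  [ 0.101125   0.096250   0.346500   0.147000]
  [ 0.154875   0.026250   0.094500   0.485625]
det(I−A) = Σ_j (I−A)_1j·C_1j = (0.70)(0.400625) + (0.00)(0.191000) + (-0.35)(0.101125) + (0.00)(0.154875) = 0.24504375
(I − A)⁻¹ = adj(I−A) / det(I−A) ≈
  [   1.6349     0.1964     0.7070     0.2999]
  [   0.7795     1.3105     0.7177     0.9106]
  [   0.4127     0.3928     1.4140     0.5999]
  [   0.6320     0.1071     0.3856     1.9818]
x = (I − A)⁻¹ d = adj(I−A)·d / det(I−A), with det(I−A) = 0.24504375:
  x_1 = (0.400625·100 + 0.048125·60 + 0.173250·55 + 0.073500·95) / 0.24504375 = 59.46125 / 0.24504375 ≈ 242.66
  x_2 = (0.191000·100 + 0.321125·60 + 0.175875·55 + 0.223125·95) / 0.24504375 = 69.2375 / 0.24504375 ≈ 282.55
  x_3 = (0.101125·100 + 0.096250·60 + 0.346500·55 + 0.147000·95) / 0.24504375 = 48.91 / 0.24504375 ≈ 199.60
  x_4 = (0.154875·100 + 0.026250·60 + 0.094500·55 + 0.485625·95) / 0.24504375 = 68.394375 / 0.24504375 ≈ 279.11

x_4 = 279.11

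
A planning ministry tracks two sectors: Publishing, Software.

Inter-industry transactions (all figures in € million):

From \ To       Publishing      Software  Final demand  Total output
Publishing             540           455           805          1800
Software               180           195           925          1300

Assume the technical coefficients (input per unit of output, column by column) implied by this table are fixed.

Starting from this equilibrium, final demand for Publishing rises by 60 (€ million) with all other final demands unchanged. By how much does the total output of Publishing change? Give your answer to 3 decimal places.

Technical coefficients a_ij = z_ij / X_j:
  a_PP = 540/1800 = 0.30, a_SP = 180/1800 = 0.10
  a_PS = 455/1300 = 0.35, a_SS = 195/1300 = 0.15
I − A =
  [   0.70    -0.35]
  [  -0.10     0.85]
det(I−A) = (0.70)(0.85) − (-0.35)(-0.10) = 0.5600
adj(I−A) = [[0.85, 0.35], [0.10, 0.70]]
(I − A)⁻¹ = adj(I−A) / det(I−A) ≈
  [   1.5179     0.6250]
  [   0.1786     1.2500]
Δx = (I − A)⁻¹ Δd with Δd having +60 in the Publishing component and 0 elsewhere.
So Δx_P = L_PP · (+60), where L_PP = adj(I−A)_PP / det(I−A) = 0.85 / 0.5600.
Δx_P = 0.85 × (+60) / 0.5600 = 51.00 / 0.5600 ≈ 91.071.

Δx_P = 91.071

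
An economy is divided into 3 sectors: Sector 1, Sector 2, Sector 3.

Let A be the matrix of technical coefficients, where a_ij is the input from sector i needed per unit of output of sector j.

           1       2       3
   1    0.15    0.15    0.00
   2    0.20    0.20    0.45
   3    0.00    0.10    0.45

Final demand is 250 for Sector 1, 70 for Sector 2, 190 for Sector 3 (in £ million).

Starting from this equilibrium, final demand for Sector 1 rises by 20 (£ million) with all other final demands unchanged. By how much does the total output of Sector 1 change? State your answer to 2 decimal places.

Δx_1 = 24.75

I − A =
  [   0.85    -0.15     0.00]
  [  -0.20     0.80    -0.45]
  [   0.00    -0.10     0.55]
Cofactors of I−A, C_ij = (−1)^(i+j)·(minor ij) (rows/columns in the sector order above):
  C_11 = (0.80)(0.55) − (-0.45)(-0.10) = 0.3950
  C_12 = −[(-0.20)(0.55) − (-0.45)(0.00)] = 0.1100
  C_13 = (-0.20)(-0.10) − (0.80)(0.00) = 0.0200
  C_21 = −[(-0.15)(0.55) − (0.00)(-0.10)] = 0.0825
  C_22 = (0.85)(0.55) − (0.00)(0.00) = 0.4675
  C_23 = −[(0.85)(-0.10) − (-0.15)(0.00)] = 0.0850
  C_31 = (-0.15)(-0.45) − (0.00)(0.80) = 0.0675
  C_32 = −[(0.85)(-0.45) − (0.00)(-0.20)] = 0.3825
  C_33 = (0.85)(0.80) − (-0.15)(-0.20) = 0.6500
det(I−A) = Σ_j (I−A)_1j·C_1j = (0.85)(0.3950) + (-0.15)(0.1100) + (0.00)(0.0200) = 0.31925
adj(I−A) = Cᵀ =
  [ 0.3950   0.0825   0.0675]
  [ 0.1100   0.4675   0.3825]
  [ 0.0200   0.0850   0.6500]
(I − A)⁻¹ = adj(I−A) / det(I−A) ≈
  [   1.2373     0.2584     0.2114]
  [   0.3446     1.4644     1.1981]
  [   0.0626     0.2662     2.0360]
Δx = (I − A)⁻¹ Δd with Δd having +20 in the Sector 1 component and 0 elsewhere.
So Δx_1 = L_11 · (+20), where L_11 = adj(I−A)_11 / det(I−A) = 0.3950 / 0.31925.
Δx_1 = 0.3950 × (+20) / 0.31925 = 7.90 / 0.31925 ≈ 24.75.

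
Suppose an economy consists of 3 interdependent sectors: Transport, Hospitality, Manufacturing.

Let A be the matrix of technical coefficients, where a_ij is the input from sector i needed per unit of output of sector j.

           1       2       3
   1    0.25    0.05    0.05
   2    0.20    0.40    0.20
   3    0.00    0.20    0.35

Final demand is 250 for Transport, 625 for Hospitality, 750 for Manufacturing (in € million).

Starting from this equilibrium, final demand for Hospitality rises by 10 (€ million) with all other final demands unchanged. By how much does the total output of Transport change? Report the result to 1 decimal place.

Δx_1 = 1.7

I − A =
  [   0.75    -0.05    -0.05]
  [  -0.20     0.60    -0.20]
  [   0.00    -0.20     0.65]
Cofactors of I−A, C_ij = (−1)^(i+j)·(minor ij) (rows/columns in the sector order above):
  C_11 = (0.60)(0.65) − (-0.20)(-0.20) = 0.3500
  C_12 = −[(-0.20)(0.65) − (-0.20)(0.00)] = 0.1300
  C_13 = (-0.20)(-0.20) − (0.60)(0.00) = 0.0400
  C_21 = −[(-0.05)(0.65) − (-0.05)(-0.20)] = 0.0425
  C_22 = (0.75)(0.65) − (-0.05)(0.00) = 0.4875
  C_23 = −[(0.75)(-0.20) − (-0.05)(0.00)] = 0.1500
  C_31 = (-0.05)(-0.20) − (-0.05)(0.60) = 0.0400
  C_32 = −[(0.75)(-0.20) − (-0.05)(-0.20)] = 0.1600
  C_33 = (0.75)(0.60) − (-0.05)(-0.20) = 0.4400
det(I−A) = Σ_j (I−A)_1j·C_1j = (0.75)(0.3500) + (-0.05)(0.1300) + (-0.05)(0.0400) = 0.2540
adj(I−A) = Cᵀ =
  [ 0.3500   0.0425   0.0400]
  [ 0.1300   0.4875   0.1600]
  [ 0.0400   0.1500   0.4400]
(I − A)⁻¹ = adj(I−A) / det(I−A) ≈
  [   1.3780     0.1673     0.1575]
  [   0.5118     1.9193     0.6299]
  [   0.1575     0.5906     1.7323]
Δx = (I − A)⁻¹ Δd with Δd having +10 in the Hospitality component and 0 elsewhere.
So Δx_1 = L_12 · (+10), where L_12 = adj(I−A)_12 / det(I−A) = 0.0425 / 0.2540.
Δx_1 = 0.0425 × (+10) / 0.2540 = 0.425 / 0.2540 ≈ 1.7.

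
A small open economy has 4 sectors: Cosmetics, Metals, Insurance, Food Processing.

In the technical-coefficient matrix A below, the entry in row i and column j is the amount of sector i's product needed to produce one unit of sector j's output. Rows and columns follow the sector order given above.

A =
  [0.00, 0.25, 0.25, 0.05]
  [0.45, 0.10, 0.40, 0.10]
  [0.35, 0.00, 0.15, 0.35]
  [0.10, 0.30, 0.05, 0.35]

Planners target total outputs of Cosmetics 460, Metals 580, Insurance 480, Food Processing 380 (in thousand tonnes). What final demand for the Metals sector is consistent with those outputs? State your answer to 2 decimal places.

d_2 = 85.00

I − A =
  [   1.00    -0.25    -0.25    -0.05]
  [  -0.45     0.90    -0.40    -0.10]
  [  -0.35     0.00     0.85    -0.35]
  [  -0.10    -0.30    -0.05     0.65]
d = (I − A) x:
  d_1 = (+1.00)·460 + (-0.25)·580 + (-0.25)·480 + (-0.05)·380 = 176.00
  d_2 = (-0.45)·460 + (+0.90)·580 + (-0.40)·480 + (-0.10)·380 = 85.00
  d_3 = (-0.35)·460 + (+0.00)·580 + (+0.85)·480 + (-0.35)·380 = 114.00
  d_4 = (-0.10)·460 + (-0.30)·580 + (-0.05)·480 + (+0.65)·380 = 3.00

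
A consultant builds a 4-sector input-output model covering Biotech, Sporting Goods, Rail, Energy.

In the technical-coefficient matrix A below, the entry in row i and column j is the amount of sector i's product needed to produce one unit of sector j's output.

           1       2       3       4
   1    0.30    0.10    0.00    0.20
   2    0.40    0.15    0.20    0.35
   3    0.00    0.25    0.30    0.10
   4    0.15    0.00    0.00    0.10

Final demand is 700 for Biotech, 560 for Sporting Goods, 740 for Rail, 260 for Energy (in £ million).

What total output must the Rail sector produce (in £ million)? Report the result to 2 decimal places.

x_3 = 1841.29

I − A =
  [   0.70    -0.10     0.00    -0.20]
  [  -0.40     0.85    -0.20    -0.35]
  [   0.00    -0.25     0.70    -0.10]
  [  -0.15     0.00     0.00     0.90]
Compute the cofactors C_ij = (−1)^(i+j)·(3×3 minor ij) of I−A; the adjugate is their transpose:
adj(I−A) = Cᵀ =
  [ 0.490500   0.063000   0.018000   0.135500]
  [ 0.291750   0.420000   0.120000   0.241500]
  [ 0.115875   0.151500   0.468750   0.136750]
  [ 0.081750   0.010500   0.003000   0.353500]
det(I−A) = Σ_j (I−A)_1j·C_1j = (0.70)(0.490500) + (-0.10)(0.291750) + (0.00)(0.115875) + (-0.20)(0.081750) = 0.297825
(I − A)⁻¹ = adj(I−A) / det(I−A) ≈
  [   1.6469     0.2115     0.0604     0.4550]
  [   0.9796     1.4102     0.4029     0.8109]
  [   0.3891     0.5087     1.5739     0.4592]
  [   0.2745     0.0353     0.0101     1.1869]
x = (I − A)⁻¹ d = adj(I−A)·d / det(I−A), with det(I−A) = 0.297825:
  x_1 = (0.490500·700 + 0.063000·560 + 0.018000·740 + 0.135500·260) / 0.297825 = 427.18 / 0.297825 ≈ 1434.33
  x_2 = (0.291750·700 + 0.420000·560 + 0.120000·740 + 0.241500·260) / 0.297825 = 591.015 / 0.297825 ≈ 1984.44
  x_3 = (0.115875·700 + 0.151500·560 + 0.468750·740 + 0.136750·260) / 0.297825 = 548.3825 / 0.297825 ≈ 1841.29
  x_4 = (0.081750·700 + 0.010500·560 + 0.003000·740 + 0.353500·260) / 0.297825 = 157.235 / 0.297825 ≈ 527.94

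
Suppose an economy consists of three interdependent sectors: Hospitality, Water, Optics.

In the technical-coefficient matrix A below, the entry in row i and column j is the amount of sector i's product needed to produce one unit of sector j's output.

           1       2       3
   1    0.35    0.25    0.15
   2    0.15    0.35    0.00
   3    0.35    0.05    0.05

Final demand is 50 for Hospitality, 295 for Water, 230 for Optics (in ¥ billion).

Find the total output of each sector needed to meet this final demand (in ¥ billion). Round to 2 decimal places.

I − A =
  [   0.65    -0.25    -0.15]
  [  -0.15     0.65     0.00]
  [  -0.35    -0.05     0.95]
Cofactors of I−A, C_ij = (−1)^(i+j)·(minor ij) (rows/columns in the sector order above):
  C_11 = (0.65)(0.95) − (0.00)(-0.05) = 0.6175
  C_12 = −[(-0.15)(0.95) − (0.00)(-0.35)] = 0.1425
  C_13 = (-0.15)(-0.05) − (0.65)(-0.35) = 0.2350
  C_21 = −[(-0.25)(0.95) − (-0.15)(-0.05)] = 0.2450
  C_22 = (0.65)(0.95) − (-0.15)(-0.35) = 0.5650
  C_23 = −[(0.65)(-0.05) − (-0.25)(-0.35)] = 0.1200
  C_31 = (-0.25)(0.00) − (-0.15)(0.65) = 0.0975
  C_32 = −[(0.65)(0.00) − (-0.15)(-0.15)] = 0.0225
  C_33 = (0.65)(0.65) − (-0.25)(-0.15) = 0.3850
det(I−A) = Σ_j (I−A)_1j·C_1j = (0.65)(0.6175) + (-0.25)(0.1425) + (-0.15)(0.2350) = 0.3305
adj(I−A) = Cᵀ =
  [ 0.6175   0.2450   0.0975]
  [ 0.1425   0.5650   0.0225]
  [ 0.2350   0.1200   0.3850]
(I − A)⁻¹ = adj(I−A) / det(I−A) ≈
  [   1.8684     0.7413     0.2950]
  [   0.4312     1.7095     0.0681]
  [   0.7110     0.3631     1.1649]
x = (I − A)⁻¹ d = adj(I−A)·d / det(I−A), with det(I−A) = 0.3305:
  x_1 = (0.6175·50 + 0.2450·295 + 0.0975·230) / 0.3305 = 125.575 / 0.3305 ≈ 379.95
  x_2 = (0.1425·50 + 0.5650·295 + 0.0225·230) / 0.3305 = 178.975 / 0.3305 ≈ 541.53
  x_3 = (0.2350·50 + 0.1200·295 + 0.3850·230) / 0.3305 = 135.70 / 0.3305 ≈ 410.59

x_1 = 379.95, x_2 = 541.53, x_3 = 410.59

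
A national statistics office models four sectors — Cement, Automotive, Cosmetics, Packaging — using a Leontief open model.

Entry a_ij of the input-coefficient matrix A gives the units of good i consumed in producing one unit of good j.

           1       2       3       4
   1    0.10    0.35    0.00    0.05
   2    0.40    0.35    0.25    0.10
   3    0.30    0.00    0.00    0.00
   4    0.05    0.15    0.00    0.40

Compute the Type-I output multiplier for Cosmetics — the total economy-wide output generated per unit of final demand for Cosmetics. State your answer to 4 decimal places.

m_3 = 2.0536

I − A =
  [   0.90    -0.35     0.00    -0.05]
  [  -0.40     0.65    -0.25    -0.10]
  [  -0.30     0.00     1.00     0.00]
  [  -0.05    -0.15     0.00     0.60]
Compute the cofactors C_ij = (−1)^(i+j)·(3×3 minor ij) of I−A; the adjugate is their transpose:
adj(I−A) = Cᵀ =
  [ 0.375000   0.217500   0.054375   0.067500]
  [ 0.290000   0.537500   0.134375   0.113750]
  [ 0.112500   0.065250   0.247125   0.020250]
  [ 0.103750   0.152500   0.038125   0.418750]
det(I−A) = Σ_j (I−A)_1j·C_1j = (0.90)(0.375000) + (-0.35)(0.290000) + (0.00)(0.112500) + (-0.05)(0.103750) = 0.2308125
(I − A)⁻¹ = adj(I−A) / det(I−A) ≈
  [   1.62470     0.94232     0.23558     0.29245]
  [   1.25643     2.32873     0.58218     0.49282]
  [   0.48741     0.28270     1.07067     0.08773]
  [   0.44950     0.66071     0.16518     1.81424]
The output multiplier for sector j is the column-j sum of the Leontief inverse (I − A)⁻¹ = adj(I−A) / det(I−A).
Column 3 of adj(I−A): (0.054375, 0.134375, 0.247125, 0.038125); det(I−A) = 0.2308125.
m_3 = (0.054375 + 0.134375 + 0.247125 + 0.038125) / 0.2308125 = 0.474 / 0.2308125 ≈ 2.0536.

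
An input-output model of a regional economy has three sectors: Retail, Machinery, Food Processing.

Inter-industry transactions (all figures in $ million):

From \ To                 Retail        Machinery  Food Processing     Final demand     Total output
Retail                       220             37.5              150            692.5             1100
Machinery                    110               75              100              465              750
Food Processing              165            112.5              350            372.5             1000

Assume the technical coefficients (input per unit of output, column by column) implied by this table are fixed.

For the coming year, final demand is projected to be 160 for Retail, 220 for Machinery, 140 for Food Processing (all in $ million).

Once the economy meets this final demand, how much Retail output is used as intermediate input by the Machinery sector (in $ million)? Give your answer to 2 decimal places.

Technical coefficients a_ij = z_ij / X_j:
  a_11 = 220/1100 = 0.20, a_21 = 110/1100 = 0.10, a_31 = 165/1100 = 0.15
  a_12 = 37.5/750 = 0.05, a_22 = 75/750 = 0.10, a_32 = 112.5/750 = 0.15
  a_13 = 150/1000 = 0.15, a_23 = 100/1000 = 0.10, a_33 = 350/1000 = 0.35
I − A =
  [   0.80    -0.05    -0.15]
  [  -0.10     0.90    -0.10]
  [  -0.15    -0.15     0.65]
Cofactors of I−A, C_ij = (−1)^(i+j)·(minor ij) (rows/columns in the sector order above):
  C_11 = (0.90)(0.65) − (-0.10)(-0.15) = 0.5700
  C_12 = −[(-0.10)(0.65) − (-0.10)(-0.15)] = 0.0800
  C_13 = (-0.10)(-0.15) − (0.90)(-0.15) = 0.1500
  C_21 = −[(-0.05)(0.65) − (-0.15)(-0.15)] = 0.0550
  C_22 = (0.80)(0.65) − (-0.15)(-0.15) = 0.4975
  C_23 = −[(0.80)(-0.15) − (-0.05)(-0.15)] = 0.1275
  C_31 = (-0.05)(-0.10) − (-0.15)(0.90) = 0.1400
  C_32 = −[(0.80)(-0.10) − (-0.15)(-0.10)] = 0.0950
  C_33 = (0.80)(0.90) − (-0.05)(-0.10) = 0.7150
det(I−A) = Σ_j (I−A)_1j·C_1j = (0.80)(0.5700) + (-0.05)(0.0800) + (-0.15)(0.1500) = 0.4295
adj(I−A) = Cᵀ =
  [ 0.5700   0.0550   0.1400]
  [ 0.0800   0.4975   0.0950]
  [ 0.1500   0.1275   0.7150]
(I − A)⁻¹ = adj(I−A) / det(I−A) ≈
  [   1.3271     0.1281     0.3260]
  [   0.1863     1.1583     0.2212]
  [   0.3492     0.2969     1.6647]
First solve x = (I − A)⁻¹ d = adj(I−A)·d / det(I−A); in particular x_2 = (0.0800·160 + 0.4975·220 + 0.0950·140) / 0.4295 = 135.55 / 0.4295 ≈ 315.5995.
Intermediate flow from 1 to 2: z_12 = a_12 · x_2 = 0.05 × 135.55 / 0.4295 = 6.7775 / 0.4295 ≈ 15.78.

z_12 = 15.78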